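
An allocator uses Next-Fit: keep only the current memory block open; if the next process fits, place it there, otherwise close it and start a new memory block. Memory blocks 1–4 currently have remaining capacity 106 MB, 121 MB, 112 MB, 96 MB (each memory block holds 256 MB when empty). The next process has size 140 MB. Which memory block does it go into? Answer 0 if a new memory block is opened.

Next-Fit only looks at memory block 4, which has 96 MB free.
140 MB does not fit, so a new memory block is opened.

0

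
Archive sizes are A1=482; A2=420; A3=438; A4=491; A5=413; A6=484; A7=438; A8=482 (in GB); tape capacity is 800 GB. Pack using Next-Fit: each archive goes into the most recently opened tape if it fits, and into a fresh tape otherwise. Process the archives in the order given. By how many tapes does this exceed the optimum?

0

Next-Fit: [482] [420] [438] [491] [413] [484] [438] [482] → 8 tapes.
8 archives exceed 400 GB (half the capacity), and no two of those can share a tape, so at least 8 tapes are needed.
So 8 is already optimal.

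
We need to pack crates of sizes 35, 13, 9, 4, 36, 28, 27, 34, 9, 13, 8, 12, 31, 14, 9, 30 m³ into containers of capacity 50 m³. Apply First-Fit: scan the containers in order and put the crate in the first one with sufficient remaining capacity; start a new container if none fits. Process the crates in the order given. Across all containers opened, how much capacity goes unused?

38

Put 35 m³ in container 1; 15 m³ remain.
Put 13 m³ in container 1; 2 m³ remain.
Put 9 m³ in container 2; 41 m³ remain.
Put 4 m³ in container 2; 37 m³ remain.
Put 36 m³ in container 2; 1 m³ remain.
Put 28 m³ in container 3; 22 m³ remain.
Put 27 m³ in container 4; 23 m³ remain.
Put 34 m³ in container 5; 16 m³ remain.
Put 9 m³ in container 3; 13 m³ remain.
Put 13 m³ in container 3; 0 m³ remain.
Put 8 m³ in container 4; 15 m³ remain.
Put 12 m³ in container 4; 3 m³ remain.
Put 31 m³ in container 6; 19 m³ remain.
Put 14 m³ in container 5; 2 m³ remain.
Put 9 m³ in container 6; 10 m³ remain.
Put 30 m³ in container 7; 20 m³ remain.
7 containers × 50 m³ = 350 m³; used 312 m³; unused 38 m³.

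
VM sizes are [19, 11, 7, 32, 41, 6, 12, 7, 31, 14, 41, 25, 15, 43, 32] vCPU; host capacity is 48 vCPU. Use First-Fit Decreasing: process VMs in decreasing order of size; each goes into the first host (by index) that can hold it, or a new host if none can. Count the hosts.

Sorted descending: 43, 41, 41, 32, 32, 31, 25, 19, 15, 14, 12, 11, 7, 7, 6.
43 vCPU → host 1 (remaining 5 vCPU)
41 vCPU → host 2 (remaining 7 vCPU)
41 vCPU → host 3 (remaining 7 vCPU)
32 vCPU → host 4 (remaining 16 vCPU)
32 vCPU → host 5 (remaining 16 vCPU)
31 vCPU → host 6 (remaining 17 vCPU)
25 vCPU → host 7 (remaining 23 vCPU)
19 vCPU → host 7 (remaining 4 vCPU)
15 vCPU → host 4 (remaining 1 vCPU)
14 vCPU → host 5 (remaining 2 vCPU)
12 vCPU → host 6 (remaining 5 vCPU)
11 vCPU → host 8 (remaining 37 vCPU)
7 vCPU → host 2 (remaining 0 vCPU)
7 vCPU → host 3 (remaining 0 vCPU)
6 vCPU → host 8 (remaining 31 vCPU)
Final hosts: [43] [41,7] [41,7] [32,15] [32,14] [31,12] [25,19] [11,6].

8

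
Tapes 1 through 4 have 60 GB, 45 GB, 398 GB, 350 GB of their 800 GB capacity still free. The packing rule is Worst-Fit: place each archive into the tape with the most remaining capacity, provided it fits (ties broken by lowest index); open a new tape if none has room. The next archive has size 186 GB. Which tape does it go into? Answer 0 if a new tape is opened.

Tapes with room: tape 3 (398 GB), tape 4 (350 GB).
Most room is tape 3 with 398 GB free.

3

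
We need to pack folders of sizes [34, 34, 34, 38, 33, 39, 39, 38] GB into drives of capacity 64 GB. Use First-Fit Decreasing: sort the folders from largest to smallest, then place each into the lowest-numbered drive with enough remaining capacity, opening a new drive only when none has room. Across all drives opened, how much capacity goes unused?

Sorted descending: 39, 39, 38, 38, 34, 34, 34, 33.
Put 39 GB in drive 1; 25 GB remain.
Put 39 GB in drive 2; 25 GB remain.
Put 38 GB in drive 3; 26 GB remain.
Put 38 GB in drive 4; 26 GB remain.
Put 34 GB in drive 5; 30 GB remain.
Put 34 GB in drive 6; 30 GB remain.
Put 34 GB in drive 7; 30 GB remain.
Put 33 GB in drive 8; 31 GB remain.
8 drives × 64 GB = 512 GB; used 289 GB; unused 223 GB.

223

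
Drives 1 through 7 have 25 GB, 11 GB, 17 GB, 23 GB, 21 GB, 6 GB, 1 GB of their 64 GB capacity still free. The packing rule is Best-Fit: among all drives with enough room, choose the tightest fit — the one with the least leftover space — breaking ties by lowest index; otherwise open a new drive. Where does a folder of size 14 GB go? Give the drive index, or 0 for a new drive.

Drives with room: drive 1 (25 GB), drive 3 (17 GB), drive 4 (23 GB), drive 5 (21 GB).
Tightest fit is drive 3 with 17 GB free.

3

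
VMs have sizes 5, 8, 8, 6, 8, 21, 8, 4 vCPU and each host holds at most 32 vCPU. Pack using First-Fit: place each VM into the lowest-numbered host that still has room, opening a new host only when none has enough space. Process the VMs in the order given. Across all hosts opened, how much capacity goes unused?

Put 5 vCPU in host 1; 27 vCPU remain.
Put 8 vCPU in host 1; 19 vCPU remain.
Put 8 vCPU in host 1; 11 vCPU remain.
Put 6 vCPU in host 1; 5 vCPU remain.
Put 8 vCPU in host 2; 24 vCPU remain.
Put 21 vCPU in host 2; 3 vCPU remain.
Put 8 vCPU in host 3; 24 vCPU remain.
Put 4 vCPU in host 1; 1 vCPU remain.
3 hosts × 32 vCPU = 96 vCPU; used 68 vCPU; unused 28 vCPU.

28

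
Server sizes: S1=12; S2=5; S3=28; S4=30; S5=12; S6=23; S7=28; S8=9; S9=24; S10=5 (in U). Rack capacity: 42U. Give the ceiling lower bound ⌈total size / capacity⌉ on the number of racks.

5

Total size = 12 + 5 + 28 + 30 + 12 + 23 + 28 + 9 + 24 + 5 = 176U.
⌈176 / 42⌉ = 5.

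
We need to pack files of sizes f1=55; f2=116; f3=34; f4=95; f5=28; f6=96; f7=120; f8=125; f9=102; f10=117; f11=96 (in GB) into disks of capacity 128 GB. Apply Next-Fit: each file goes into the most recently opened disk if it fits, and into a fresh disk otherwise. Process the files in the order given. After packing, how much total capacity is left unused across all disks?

296

f1 (55 GB) → disk 1 (remaining 73 GB)
f2 (116 GB) → disk 2 (remaining 12 GB)
f3 (34 GB) → disk 3 (remaining 94 GB)
f4 (95 GB) → disk 4 (remaining 33 GB)
f5 (28 GB) → disk 4 (remaining 5 GB)
f6 (96 GB) → disk 5 (remaining 32 GB)
f7 (120 GB) → disk 6 (remaining 8 GB)
f8 (125 GB) → disk 7 (remaining 3 GB)
f9 (102 GB) → disk 8 (remaining 26 GB)
f10 (117 GB) → disk 9 (remaining 11 GB)
f11 (96 GB) → disk 10 (remaining 32 GB)
10 disks × 128 GB = 1280 GB; used 984 GB; unused 296 GB.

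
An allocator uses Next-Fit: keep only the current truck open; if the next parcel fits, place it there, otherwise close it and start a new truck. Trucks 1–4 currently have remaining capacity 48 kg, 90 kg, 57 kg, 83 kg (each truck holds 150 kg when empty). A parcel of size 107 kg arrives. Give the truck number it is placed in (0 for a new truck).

0

Next-Fit only looks at truck 4, which has 83 kg free.
107 kg does not fit, so a new truck is opened.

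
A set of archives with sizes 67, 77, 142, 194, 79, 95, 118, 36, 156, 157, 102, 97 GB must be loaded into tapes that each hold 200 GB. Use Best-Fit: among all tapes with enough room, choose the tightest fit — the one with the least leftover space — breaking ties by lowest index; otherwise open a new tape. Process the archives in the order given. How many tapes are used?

8

67 GB → tape 1 (remaining 133 GB)
77 GB → tape 1 (remaining 56 GB)
142 GB → tape 2 (remaining 58 GB)
194 GB → tape 3 (remaining 6 GB)
79 GB → tape 4 (remaining 121 GB)
95 GB → tape 4 (remaining 26 GB)
118 GB → tape 5 (remaining 82 GB)
36 GB → tape 1 (remaining 20 GB)
156 GB → tape 6 (remaining 44 GB)
157 GB → tape 7 (remaining 43 GB)
102 GB → tape 8 (remaining 98 GB)
97 GB → tape 8 (remaining 1 GB)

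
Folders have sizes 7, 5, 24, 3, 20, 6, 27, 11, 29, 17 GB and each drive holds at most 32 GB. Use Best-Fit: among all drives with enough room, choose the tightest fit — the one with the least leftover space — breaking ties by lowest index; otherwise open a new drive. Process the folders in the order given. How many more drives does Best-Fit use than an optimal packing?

Best-Fit: [7,5,20] [24,3] [6,11] [27] [29] [17] → 6 drives.
Total size 149 GB; any packing needs at least ⌈149/32⌉ = 5 drives.
An optimal packing achieves that bound: [29,3] [27,5] [24,7] [20,11] [17,6] → 5 drives.
Excess: 6 − 5 = 1.

1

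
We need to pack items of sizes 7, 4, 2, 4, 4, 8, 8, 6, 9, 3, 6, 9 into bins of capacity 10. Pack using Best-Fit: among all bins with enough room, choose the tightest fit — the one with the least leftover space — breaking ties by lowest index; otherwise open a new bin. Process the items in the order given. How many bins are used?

8 bins

7 → bin 1 (remaining 3)
4 → bin 2 (remaining 6)
2 → bin 1 (remaining 1)
4 → bin 2 (remaining 2)
4 → bin 3 (remaining 6)
8 → bin 4 (remaining 2)
8 → bin 5 (remaining 2)
6 → bin 3 (remaining 0)
9 → bin 6 (remaining 1)
3 → bin 7 (remaining 7)
6 → bin 7 (remaining 1)
9 → bin 8 (remaining 1)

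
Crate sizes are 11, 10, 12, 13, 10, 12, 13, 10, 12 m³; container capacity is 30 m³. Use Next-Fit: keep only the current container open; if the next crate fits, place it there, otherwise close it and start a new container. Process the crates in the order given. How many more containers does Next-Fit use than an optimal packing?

1

Next-Fit: [11,10] [12,13] [10,12] [13,10] [12] → 5 containers.
Total size 103 m³; any packing needs at least ⌈103/30⌉ = 4 containers.
An optimal packing achieves that bound: [13,13] [12,12] [12,11] [10,10,10] → 4 containers.
Excess: 5 − 4 = 1.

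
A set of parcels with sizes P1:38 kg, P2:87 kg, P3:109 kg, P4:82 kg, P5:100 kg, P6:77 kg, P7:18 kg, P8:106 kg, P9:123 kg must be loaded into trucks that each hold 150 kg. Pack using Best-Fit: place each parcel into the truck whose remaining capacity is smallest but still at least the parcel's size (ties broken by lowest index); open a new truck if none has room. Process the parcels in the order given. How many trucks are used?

7 trucks

Put P1 (38 kg) in truck 1; 112 kg remain.
Put P2 (87 kg) in truck 1; 25 kg remain.
Put P3 (109 kg) in truck 2; 41 kg remain.
Put P4 (82 kg) in truck 3; 68 kg remain.
Put P5 (100 kg) in truck 4; 50 kg remain.
Put P6 (77 kg) in truck 5; 73 kg remain.
Put P7 (18 kg) in truck 1; 7 kg remain.
Put P8 (106 kg) in truck 6; 44 kg remain.
Put P9 (123 kg) in truck 7; 27 kg remain.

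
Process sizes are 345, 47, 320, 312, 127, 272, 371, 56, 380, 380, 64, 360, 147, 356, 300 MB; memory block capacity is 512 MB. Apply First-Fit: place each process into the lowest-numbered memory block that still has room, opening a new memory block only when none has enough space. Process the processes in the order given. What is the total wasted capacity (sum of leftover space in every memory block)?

Put 345 MB in memory block 1; 167 MB remain.
Put 47 MB in memory block 1; 120 MB remain.
Put 320 MB in memory block 2; 192 MB remain.
Put 312 MB in memory block 3; 200 MB remain.
Put 127 MB in memory block 2; 65 MB remain.
Put 272 MB in memory block 4; 240 MB remain.
Put 371 MB in memory block 5; 141 MB remain.
Put 56 MB in memory block 1; 64 MB remain.
Put 380 MB in memory block 6; 132 MB remain.
Put 380 MB in memory block 7; 132 MB remain.
Put 64 MB in memory block 1; 0 MB remain.
Put 360 MB in memory block 8; 152 MB remain.
Put 147 MB in memory block 3; 53 MB remain.
Put 356 MB in memory block 9; 156 MB remain.
Put 300 MB in memory block 10; 212 MB remain.
10 memory blocks × 512 MB = 5120 MB; used 3837 MB; unused 1283 MB.

1283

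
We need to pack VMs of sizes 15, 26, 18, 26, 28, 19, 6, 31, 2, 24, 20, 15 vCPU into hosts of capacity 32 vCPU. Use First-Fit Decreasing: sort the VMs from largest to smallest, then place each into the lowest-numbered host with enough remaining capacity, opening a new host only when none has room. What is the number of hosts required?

9

Sorted descending: 31, 28, 26, 26, 24, 20, 19, 18, 15, 15, 6, 2.
31 vCPU → host 1 (remaining 1 vCPU)
28 vCPU → host 2 (remaining 4 vCPU)
26 vCPU → host 3 (remaining 6 vCPU)
26 vCPU → host 4 (remaining 6 vCPU)
24 vCPU → host 5 (remaining 8 vCPU)
20 vCPU → host 6 (remaining 12 vCPU)
19 vCPU → host 7 (remaining 13 vCPU)
18 vCPU → host 8 (remaining 14 vCPU)
15 vCPU → host 9 (remaining 17 vCPU)
15 vCPU → host 9 (remaining 2 vCPU)
6 vCPU → host 3 (remaining 0 vCPU)
2 vCPU → host 2 (remaining 2 vCPU)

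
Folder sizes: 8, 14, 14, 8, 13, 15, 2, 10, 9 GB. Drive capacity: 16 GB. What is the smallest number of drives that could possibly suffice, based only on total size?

Total size = 8 + 14 + 14 + 8 + 13 + 15 + 2 + 10 + 9 = 93 GB.
⌈93 / 16⌉ = 6.

6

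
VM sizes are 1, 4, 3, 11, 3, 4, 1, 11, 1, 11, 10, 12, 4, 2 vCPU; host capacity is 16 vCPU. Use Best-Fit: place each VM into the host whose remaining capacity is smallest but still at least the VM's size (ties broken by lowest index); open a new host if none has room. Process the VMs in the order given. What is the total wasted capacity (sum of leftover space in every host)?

Put 1 vCPU in host 1; 15 vCPU remain.
Put 4 vCPU in host 1; 11 vCPU remain.
Put 3 vCPU in host 1; 8 vCPU remain.
Put 11 vCPU in host 2; 5 vCPU remain.
Put 3 vCPU in host 2; 2 vCPU remain.
Put 4 vCPU in host 1; 4 vCPU remain.
Put 1 vCPU in host 2; 1 vCPU remain.
Put 11 vCPU in host 3; 5 vCPU remain.
Put 1 vCPU in host 2; 0 vCPU remain.
Put 11 vCPU in host 4; 5 vCPU remain.
Put 10 vCPU in host 5; 6 vCPU remain.
Put 12 vCPU in host 6; 4 vCPU remain.
Put 4 vCPU in host 1; 0 vCPU remain.
Put 2 vCPU in host 6; 2 vCPU remain.
6 hosts × 16 vCPU = 96 vCPU; used 78 vCPU; unused 18 vCPU.

18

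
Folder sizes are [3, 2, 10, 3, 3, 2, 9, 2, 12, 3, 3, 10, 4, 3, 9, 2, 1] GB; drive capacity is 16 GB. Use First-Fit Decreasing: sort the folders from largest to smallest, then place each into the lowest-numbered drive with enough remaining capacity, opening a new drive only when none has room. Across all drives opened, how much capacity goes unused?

15

Sorted descending: 12, 10, 10, 9, 9, 4, 3, 3, 3, 3, 3, 3, 2, 2, 2, 2, 1.
12 GB → drive 1 (remaining 4 GB)
10 GB → drive 2 (remaining 6 GB)
10 GB → drive 3 (remaining 6 GB)
9 GB → drive 4 (remaining 7 GB)
9 GB → drive 5 (remaining 7 GB)
4 GB → drive 1 (remaining 0 GB)
3 GB → drive 2 (remaining 3 GB)
3 GB → drive 2 (remaining 0 GB)
3 GB → drive 3 (remaining 3 GB)
3 GB → drive 3 (remaining 0 GB)
3 GB → drive 4 (remaining 4 GB)
3 GB → drive 4 (remaining 1 GB)
2 GB → drive 5 (remaining 5 GB)
2 GB → drive 5 (remaining 3 GB)
2 GB → drive 5 (remaining 1 GB)
2 GB → drive 6 (remaining 14 GB)
1 GB → drive 4 (remaining 0 GB)
6 drives × 16 GB = 96 GB; used 81 GB; unused 15 GB.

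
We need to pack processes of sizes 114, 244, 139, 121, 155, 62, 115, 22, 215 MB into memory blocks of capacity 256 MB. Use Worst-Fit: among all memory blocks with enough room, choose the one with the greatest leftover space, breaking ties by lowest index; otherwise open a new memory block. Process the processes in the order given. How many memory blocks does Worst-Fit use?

6 memory blocks

114 MB → memory block 1 (remaining 142 MB)
244 MB → memory block 2 (remaining 12 MB)
139 MB → memory block 1 (remaining 3 MB)
121 MB → memory block 3 (remaining 135 MB)
155 MB → memory block 4 (remaining 101 MB)
62 MB → memory block 3 (remaining 73 MB)
115 MB → memory block 5 (remaining 141 MB)
22 MB → memory block 5 (remaining 119 MB)
215 MB → memory block 6 (remaining 41 MB)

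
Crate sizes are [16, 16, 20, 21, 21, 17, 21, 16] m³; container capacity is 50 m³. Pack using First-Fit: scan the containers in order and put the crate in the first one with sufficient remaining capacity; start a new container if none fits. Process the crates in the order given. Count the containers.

4 containers

container 1: place 16 m³, 34 m³ left
container 1: place 16 m³, 18 m³ left
container 2: place 20 m³, 30 m³ left
container 2: place 21 m³, 9 m³ left
container 3: place 21 m³, 29 m³ left
container 1: place 17 m³, 1 m³ left
container 3: place 21 m³, 8 m³ left
container 4: place 16 m³, 34 m³ left
Final containers: [16,16,17] [20,21] [21,21] [16].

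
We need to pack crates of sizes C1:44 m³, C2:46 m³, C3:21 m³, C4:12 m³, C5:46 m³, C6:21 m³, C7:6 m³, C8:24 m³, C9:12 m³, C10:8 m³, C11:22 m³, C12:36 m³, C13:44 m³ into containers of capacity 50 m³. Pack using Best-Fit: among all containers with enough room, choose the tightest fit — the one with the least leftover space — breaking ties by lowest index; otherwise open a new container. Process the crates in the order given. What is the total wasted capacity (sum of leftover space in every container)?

58

C1 (44 m³) → container 1 (remaining 6 m³)
C2 (46 m³) → container 2 (remaining 4 m³)
C3 (21 m³) → container 3 (remaining 29 m³)
C4 (12 m³) → container 3 (remaining 17 m³)
C5 (46 m³) → container 4 (remaining 4 m³)
C6 (21 m³) → container 5 (remaining 29 m³)
C7 (6 m³) → container 1 (remaining 0 m³)
C8 (24 m³) → container 5 (remaining 5 m³)
C9 (12 m³) → container 3 (remaining 5 m³)
C10 (8 m³) → container 6 (remaining 42 m³)
C11 (22 m³) → container 6 (remaining 20 m³)
C12 (36 m³) → container 7 (remaining 14 m³)
C13 (44 m³) → container 8 (remaining 6 m³)
8 containers × 50 m³ = 400 m³; used 342 m³; unused 58 m³.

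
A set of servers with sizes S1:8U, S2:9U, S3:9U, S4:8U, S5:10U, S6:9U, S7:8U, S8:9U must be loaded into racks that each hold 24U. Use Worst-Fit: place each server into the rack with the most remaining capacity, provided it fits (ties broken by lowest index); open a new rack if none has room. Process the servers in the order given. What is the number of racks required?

Put S1 (8U) in rack 1; 16U remain.
Put S2 (9U) in rack 1; 7U remain.
Put S3 (9U) in rack 2; 15U remain.
Put S4 (8U) in rack 2; 7U remain.
Put S5 (10U) in rack 3; 14U remain.
Put S6 (9U) in rack 3; 5U remain.
Put S7 (8U) in rack 4; 16U remain.
Put S8 (9U) in rack 4; 7U remain.

4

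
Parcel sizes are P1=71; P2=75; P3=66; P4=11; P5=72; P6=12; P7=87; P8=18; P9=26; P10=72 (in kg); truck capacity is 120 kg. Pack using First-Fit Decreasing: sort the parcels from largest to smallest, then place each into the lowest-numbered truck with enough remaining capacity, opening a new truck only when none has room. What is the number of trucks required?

6

Sorted descending: 87, 75, 72, 72, 71, 66, 26, 18, 12, 11.
truck 1: place 87 kg, 33 kg left
truck 2: place 75 kg, 45 kg left
truck 3: place 72 kg, 48 kg left
truck 4: place 72 kg, 48 kg left
truck 5: place 71 kg, 49 kg left
truck 6: place 66 kg, 54 kg left
truck 1: place 26 kg, 7 kg left
truck 2: place 18 kg, 27 kg left
truck 2: place 12 kg, 15 kg left
truck 2: place 11 kg, 4 kg left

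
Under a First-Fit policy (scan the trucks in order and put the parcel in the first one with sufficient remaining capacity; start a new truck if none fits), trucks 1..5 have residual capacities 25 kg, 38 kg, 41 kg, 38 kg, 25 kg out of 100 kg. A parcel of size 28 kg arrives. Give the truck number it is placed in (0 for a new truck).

2

Trucks with room: truck 2 (38 kg), truck 3 (41 kg), truck 4 (38 kg).
The first with room is truck 2.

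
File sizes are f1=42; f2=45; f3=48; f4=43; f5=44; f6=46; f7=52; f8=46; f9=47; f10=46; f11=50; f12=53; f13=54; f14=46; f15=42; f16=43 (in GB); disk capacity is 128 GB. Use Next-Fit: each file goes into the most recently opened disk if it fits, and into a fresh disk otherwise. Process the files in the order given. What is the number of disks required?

8

disk 1: place f1 (42 GB), 86 GB left
disk 1: place f2 (45 GB), 41 GB left
disk 2: place f3 (48 GB), 80 GB left
disk 2: place f4 (43 GB), 37 GB left
disk 3: place f5 (44 GB), 84 GB left
disk 3: place f6 (46 GB), 38 GB left
disk 4: place f7 (52 GB), 76 GB left
disk 4: place f8 (46 GB), 30 GB left
disk 5: place f9 (47 GB), 81 GB left
disk 5: place f10 (46 GB), 35 GB left
disk 6: place f11 (50 GB), 78 GB left
disk 6: place f12 (53 GB), 25 GB left
disk 7: place f13 (54 GB), 74 GB left
disk 7: place f14 (46 GB), 28 GB left
disk 8: place f15 (42 GB), 86 GB left
disk 8: place f16 (43 GB), 43 GB left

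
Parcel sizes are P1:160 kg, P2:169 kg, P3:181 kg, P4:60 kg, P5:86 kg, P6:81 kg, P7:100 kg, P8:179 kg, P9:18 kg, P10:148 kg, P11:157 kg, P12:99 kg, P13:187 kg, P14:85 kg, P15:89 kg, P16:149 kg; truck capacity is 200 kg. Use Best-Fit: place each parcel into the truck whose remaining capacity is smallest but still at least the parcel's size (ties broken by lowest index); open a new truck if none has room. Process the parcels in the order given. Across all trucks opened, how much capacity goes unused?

truck 1: place P1 (160 kg), 40 kg left
truck 2: place P2 (169 kg), 31 kg left
truck 3: place P3 (181 kg), 19 kg left
truck 4: place P4 (60 kg), 140 kg left
truck 4: place P5 (86 kg), 54 kg left
truck 5: place P6 (81 kg), 119 kg left
truck 5: place P7 (100 kg), 19 kg left
truck 6: place P8 (179 kg), 21 kg left
truck 3: place P9 (18 kg), 1 kg left
truck 7: place P10 (148 kg), 52 kg left
truck 8: place P11 (157 kg), 43 kg left
truck 9: place P12 (99 kg), 101 kg left
truck 10: place P13 (187 kg), 13 kg left
truck 9: place P14 (85 kg), 16 kg left
truck 11: place P15 (89 kg), 111 kg left
truck 12: place P16 (149 kg), 51 kg left
12 trucks × 200 kg = 2400 kg; used 1948 kg; unused 452 kg.

452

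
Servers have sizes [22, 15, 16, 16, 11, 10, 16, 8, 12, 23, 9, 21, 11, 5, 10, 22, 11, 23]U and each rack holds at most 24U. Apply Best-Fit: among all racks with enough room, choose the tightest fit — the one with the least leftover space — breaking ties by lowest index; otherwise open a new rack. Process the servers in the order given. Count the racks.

rack 1: place 22U, 2U left
rack 2: place 15U, 9U left
rack 3: place 16U, 8U left
rack 4: place 16U, 8U left
rack 5: place 11U, 13U left
rack 5: place 10U, 3U left
rack 6: place 16U, 8U left
rack 3: place 8U, 0U left
rack 7: place 12U, 12U left
rack 8: place 23U, 1U left
rack 2: place 9U, 0U left
rack 9: place 21U, 3U left
rack 7: place 11U, 1U left
rack 4: place 5U, 3U left
rack 10: place 10U, 14U left
rack 11: place 22U, 2U left
rack 10: place 11U, 3U left
rack 12: place 23U, 1U left
Final racks: [22] [15,9] [16,8] [16,5] [11,10] [16] [12,11] [23] [21] [10,11] [22] [23].

12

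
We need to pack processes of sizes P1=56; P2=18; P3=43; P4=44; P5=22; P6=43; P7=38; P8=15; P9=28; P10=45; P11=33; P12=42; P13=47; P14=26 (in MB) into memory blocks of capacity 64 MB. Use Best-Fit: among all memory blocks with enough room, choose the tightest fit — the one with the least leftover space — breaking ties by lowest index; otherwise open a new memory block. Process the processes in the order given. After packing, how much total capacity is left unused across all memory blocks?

140

P1 (56 MB) → memory block 1 (remaining 8 MB)
P2 (18 MB) → memory block 2 (remaining 46 MB)
P3 (43 MB) → memory block 2 (remaining 3 MB)
P4 (44 MB) → memory block 3 (remaining 20 MB)
P5 (22 MB) → memory block 4 (remaining 42 MB)
P6 (43 MB) → memory block 5 (remaining 21 MB)
P7 (38 MB) → memory block 4 (remaining 4 MB)
P8 (15 MB) → memory block 3 (remaining 5 MB)
P9 (28 MB) → memory block 6 (remaining 36 MB)
P10 (45 MB) → memory block 7 (remaining 19 MB)
P11 (33 MB) → memory block 6 (remaining 3 MB)
P12 (42 MB) → memory block 8 (remaining 22 MB)
P13 (47 MB) → memory block 9 (remaining 17 MB)
P14 (26 MB) → memory block 10 (remaining 38 MB)
10 memory blocks × 64 MB = 640 MB; used 500 MB; unused 140 MB.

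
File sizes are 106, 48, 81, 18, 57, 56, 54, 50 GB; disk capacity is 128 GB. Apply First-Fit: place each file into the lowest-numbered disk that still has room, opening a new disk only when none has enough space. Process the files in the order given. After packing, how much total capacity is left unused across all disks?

disk 1: place 106 GB, 22 GB left
disk 2: place 48 GB, 80 GB left
disk 3: place 81 GB, 47 GB left
disk 1: place 18 GB, 4 GB left
disk 2: place 57 GB, 23 GB left
disk 4: place 56 GB, 72 GB left
disk 4: place 54 GB, 18 GB left
disk 5: place 50 GB, 78 GB left
5 disks × 128 GB = 640 GB; used 470 GB; unused 170 GB.

170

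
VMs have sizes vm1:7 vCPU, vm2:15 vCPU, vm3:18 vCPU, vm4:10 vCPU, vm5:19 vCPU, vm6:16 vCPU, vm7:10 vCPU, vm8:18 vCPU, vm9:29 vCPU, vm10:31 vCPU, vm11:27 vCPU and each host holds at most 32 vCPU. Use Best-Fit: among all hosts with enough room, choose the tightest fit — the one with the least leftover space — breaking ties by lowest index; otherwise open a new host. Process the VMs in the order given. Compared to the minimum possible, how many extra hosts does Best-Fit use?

1

Best-Fit: [7,15,10] [18] [19,10] [16] [18] [29] [31] [27] → 8 hosts.
Total size 200 vCPU; any packing needs at least ⌈200/32⌉ = 7 hosts.
An optimal packing achieves that bound: [31] [29] [27] [19,10] [18,10] [18,7] [16,15] → 7 hosts.
Excess: 8 − 7 = 1.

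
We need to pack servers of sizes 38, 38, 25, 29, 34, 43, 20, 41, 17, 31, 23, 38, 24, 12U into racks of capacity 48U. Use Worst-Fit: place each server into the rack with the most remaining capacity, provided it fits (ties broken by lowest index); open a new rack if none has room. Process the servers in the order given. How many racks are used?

38U → rack 1 (remaining 10U)
38U → rack 2 (remaining 10U)
25U → rack 3 (remaining 23U)
29U → rack 4 (remaining 19U)
34U → rack 5 (remaining 14U)
43U → rack 6 (remaining 5U)
20U → rack 3 (remaining 3U)
41U → rack 7 (remaining 7U)
17U → rack 4 (remaining 2U)
31U → rack 8 (remaining 17U)
23U → rack 9 (remaining 25U)
38U → rack 10 (remaining 10U)
24U → rack 9 (remaining 1U)
12U → rack 8 (remaining 5U)
Final racks: [38] [38] [25,20] [29,17] [34] [43] [41] [31,12] [23,24] [38].

10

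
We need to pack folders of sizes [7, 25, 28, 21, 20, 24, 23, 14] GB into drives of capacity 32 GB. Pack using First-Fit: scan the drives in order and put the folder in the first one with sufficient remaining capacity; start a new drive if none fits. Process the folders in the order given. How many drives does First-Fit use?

7 GB → drive 1 (remaining 25 GB)
25 GB → drive 1 (remaining 0 GB)
28 GB → drive 2 (remaining 4 GB)
21 GB → drive 3 (remaining 11 GB)
20 GB → drive 4 (remaining 12 GB)
24 GB → drive 5 (remaining 8 GB)
23 GB → drive 6 (remaining 9 GB)
14 GB → drive 7 (remaining 18 GB)
Final drives: [7,25] [28] [21] [20] [24] [23] [14].

7 drives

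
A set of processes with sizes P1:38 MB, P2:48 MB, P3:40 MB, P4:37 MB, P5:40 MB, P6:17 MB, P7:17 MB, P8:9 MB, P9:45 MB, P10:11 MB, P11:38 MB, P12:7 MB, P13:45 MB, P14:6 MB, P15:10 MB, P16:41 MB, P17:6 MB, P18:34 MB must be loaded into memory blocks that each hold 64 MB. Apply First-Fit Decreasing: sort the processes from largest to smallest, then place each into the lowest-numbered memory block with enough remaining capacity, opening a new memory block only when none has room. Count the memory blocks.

Sorted descending: 48, 45, 45, 41, 40, 40, 38, 38, 37, 34, 17, 17, 11, 10, 9, 7, 6, 6.
48 MB → memory block 1 (remaining 16 MB)
45 MB → memory block 2 (remaining 19 MB)
45 MB → memory block 3 (remaining 19 MB)
41 MB → memory block 4 (remaining 23 MB)
40 MB → memory block 5 (remaining 24 MB)
40 MB → memory block 6 (remaining 24 MB)
38 MB → memory block 7 (remaining 26 MB)
38 MB → memory block 8 (remaining 26 MB)
37 MB → memory block 9 (remaining 27 MB)
34 MB → memory block 10 (remaining 30 MB)
17 MB → memory block 2 (remaining 2 MB)
17 MB → memory block 3 (remaining 2 MB)
11 MB → memory block 1 (remaining 5 MB)
10 MB → memory block 4 (remaining 13 MB)
9 MB → memory block 4 (remaining 4 MB)
7 MB → memory block 5 (remaining 17 MB)
6 MB → memory block 5 (remaining 11 MB)
6 MB → memory block 5 (remaining 5 MB)

10 memory blocks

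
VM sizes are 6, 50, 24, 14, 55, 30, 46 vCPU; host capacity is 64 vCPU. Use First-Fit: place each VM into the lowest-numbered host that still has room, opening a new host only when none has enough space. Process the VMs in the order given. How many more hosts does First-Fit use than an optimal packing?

1

First-Fit: [6,50] [24,14] [55] [30] [46] → 5 hosts.
Total size 225 vCPU; any packing needs at least ⌈225/64⌉ = 4 hosts.
An optimal packing achieves that bound: [55,6] [50,14] [46] [30,24] → 4 hosts.
Excess: 5 − 4 = 1.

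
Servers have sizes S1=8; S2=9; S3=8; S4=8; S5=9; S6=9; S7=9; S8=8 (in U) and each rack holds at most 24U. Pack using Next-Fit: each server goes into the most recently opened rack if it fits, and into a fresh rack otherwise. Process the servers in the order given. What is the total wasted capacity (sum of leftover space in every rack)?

Put S1 (8U) in rack 1; 16U remain.
Put S2 (9U) in rack 1; 7U remain.
Put S3 (8U) in rack 2; 16U remain.
Put S4 (8U) in rack 2; 8U remain.
Put S5 (9U) in rack 3; 15U remain.
Put S6 (9U) in rack 3; 6U remain.
Put S7 (9U) in rack 4; 15U remain.
Put S8 (8U) in rack 4; 7U remain.
4 racks × 24U = 96U; used 68U; unused 28U.

28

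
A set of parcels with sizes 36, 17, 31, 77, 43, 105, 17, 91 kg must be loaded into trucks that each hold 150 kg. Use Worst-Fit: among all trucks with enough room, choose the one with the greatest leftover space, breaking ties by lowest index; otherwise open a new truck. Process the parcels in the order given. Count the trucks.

4

truck 1: place 36 kg, 114 kg left
truck 1: place 17 kg, 97 kg left
truck 1: place 31 kg, 66 kg left
truck 2: place 77 kg, 73 kg left
truck 2: place 43 kg, 30 kg left
truck 3: place 105 kg, 45 kg left
truck 1: place 17 kg, 49 kg left
truck 4: place 91 kg, 59 kg left
Final trucks: [36,17,31,17] [77,43] [105] [91].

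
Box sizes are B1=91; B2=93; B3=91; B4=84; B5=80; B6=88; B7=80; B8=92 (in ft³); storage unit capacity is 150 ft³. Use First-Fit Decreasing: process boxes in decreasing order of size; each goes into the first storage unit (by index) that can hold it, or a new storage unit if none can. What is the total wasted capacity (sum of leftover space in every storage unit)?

Sorted descending: 93, 92, 91, 91, 88, 84, 80, 80.
Put 93 ft³ in storage unit 1; 57 ft³ remain.
Put 92 ft³ in storage unit 2; 58 ft³ remain.
Put 91 ft³ in storage unit 3; 59 ft³ remain.
Put 91 ft³ in storage unit 4; 59 ft³ remain.
Put 88 ft³ in storage unit 5; 62 ft³ remain.
Put 84 ft³ in storage unit 6; 66 ft³ remain.
Put 80 ft³ in storage unit 7; 70 ft³ remain.
Put 80 ft³ in storage unit 8; 70 ft³ remain.
8 storage units × 150 ft³ = 1200 ft³; used 699 ft³; unused 501 ft³.

501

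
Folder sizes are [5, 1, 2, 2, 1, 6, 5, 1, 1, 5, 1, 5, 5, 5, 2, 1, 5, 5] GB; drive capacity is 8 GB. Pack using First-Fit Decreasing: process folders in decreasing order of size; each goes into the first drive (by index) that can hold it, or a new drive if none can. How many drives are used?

Sorted descending: 6, 5, 5, 5, 5, 5, 5, 5, 5, 2, 2, 2, 1, 1, 1, 1, 1, 1.
6 GB → drive 1 (remaining 2 GB)
5 GB → drive 2 (remaining 3 GB)
5 GB → drive 3 (remaining 3 GB)
5 GB → drive 4 (remaining 3 GB)
5 GB → drive 5 (remaining 3 GB)
5 GB → drive 6 (remaining 3 GB)
5 GB → drive 7 (remaining 3 GB)
5 GB → drive 8 (remaining 3 GB)
5 GB → drive 9 (remaining 3 GB)
2 GB → drive 1 (remaining 0 GB)
2 GB → drive 2 (remaining 1 GB)
2 GB → drive 3 (remaining 1 GB)
1 GB → drive 2 (remaining 0 GB)
1 GB → drive 3 (remaining 0 GB)
1 GB → drive 4 (remaining 2 GB)
1 GB → drive 4 (remaining 1 GB)
1 GB → drive 4 (remaining 0 GB)
1 GB → drive 5 (remaining 2 GB)
Final drives: [6,2] [5,2,1] [5,2,1] [5,1,1,1] [5,1] [5] [5] [5] [5].

9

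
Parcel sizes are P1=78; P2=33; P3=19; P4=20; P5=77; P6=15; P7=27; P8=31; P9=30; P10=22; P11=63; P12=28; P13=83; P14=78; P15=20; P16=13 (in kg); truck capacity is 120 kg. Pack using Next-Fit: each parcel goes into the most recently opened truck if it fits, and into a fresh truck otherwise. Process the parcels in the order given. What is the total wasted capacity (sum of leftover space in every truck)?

Put P1 (78 kg) in truck 1; 42 kg remain.
Put P2 (33 kg) in truck 1; 9 kg remain.
Put P3 (19 kg) in truck 2; 101 kg remain.
Put P4 (20 kg) in truck 2; 81 kg remain.
Put P5 (77 kg) in truck 2; 4 kg remain.
Put P6 (15 kg) in truck 3; 105 kg remain.
Put P7 (27 kg) in truck 3; 78 kg remain.
Put P8 (31 kg) in truck 3; 47 kg remain.
Put P9 (30 kg) in truck 3; 17 kg remain.
Put P10 (22 kg) in truck 4; 98 kg remain.
Put P11 (63 kg) in truck 4; 35 kg remain.
Put P12 (28 kg) in truck 4; 7 kg remain.
Put P13 (83 kg) in truck 5; 37 kg remain.
Put P14 (78 kg) in truck 6; 42 kg remain.
Put P15 (20 kg) in truck 6; 22 kg remain.
Put P16 (13 kg) in truck 6; 9 kg remain.
6 trucks × 120 kg = 720 kg; used 637 kg; unused 83 kg.

83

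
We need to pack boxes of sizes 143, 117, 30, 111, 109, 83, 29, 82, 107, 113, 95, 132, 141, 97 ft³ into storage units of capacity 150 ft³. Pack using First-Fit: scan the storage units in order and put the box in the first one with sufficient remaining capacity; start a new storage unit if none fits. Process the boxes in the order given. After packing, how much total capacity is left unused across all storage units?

411

143 ft³ → storage unit 1 (remaining 7 ft³)
117 ft³ → storage unit 2 (remaining 33 ft³)
30 ft³ → storage unit 2 (remaining 3 ft³)
111 ft³ → storage unit 3 (remaining 39 ft³)
109 ft³ → storage unit 4 (remaining 41 ft³)
83 ft³ → storage unit 5 (remaining 67 ft³)
29 ft³ → storage unit 3 (remaining 10 ft³)
82 ft³ → storage unit 6 (remaining 68 ft³)
107 ft³ → storage unit 7 (remaining 43 ft³)
113 ft³ → storage unit 8 (remaining 37 ft³)
95 ft³ → storage unit 9 (remaining 55 ft³)
132 ft³ → storage unit 10 (remaining 18 ft³)
141 ft³ → storage unit 11 (remaining 9 ft³)
97 ft³ → storage unit 12 (remaining 53 ft³)
12 storage units × 150 ft³ = 1800 ft³; used 1389 ft³; unused 411 ft³.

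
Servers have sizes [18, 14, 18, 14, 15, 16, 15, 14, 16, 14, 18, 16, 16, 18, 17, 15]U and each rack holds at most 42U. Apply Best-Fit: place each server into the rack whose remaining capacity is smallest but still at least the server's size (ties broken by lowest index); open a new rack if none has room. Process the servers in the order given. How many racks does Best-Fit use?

18U → rack 1 (remaining 24U)
14U → rack 1 (remaining 10U)
18U → rack 2 (remaining 24U)
14U → rack 2 (remaining 10U)
15U → rack 3 (remaining 27U)
16U → rack 3 (remaining 11U)
15U → rack 4 (remaining 27U)
14U → rack 4 (remaining 13U)
16U → rack 5 (remaining 26U)
14U → rack 5 (remaining 12U)
18U → rack 6 (remaining 24U)
16U → rack 6 (remaining 8U)
16U → rack 7 (remaining 26U)
18U → rack 7 (remaining 8U)
17U → rack 8 (remaining 25U)
15U → rack 8 (remaining 10U)
Final racks: [18,14] [18,14] [15,16] [15,14] [16,14] [18,16] [16,18] [17,15].

8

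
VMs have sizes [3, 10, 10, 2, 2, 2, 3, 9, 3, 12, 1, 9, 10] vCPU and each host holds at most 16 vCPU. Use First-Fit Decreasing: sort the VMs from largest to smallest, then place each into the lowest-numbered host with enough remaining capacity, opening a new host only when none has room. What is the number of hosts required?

Sorted descending: 12, 10, 10, 10, 9, 9, 3, 3, 3, 2, 2, 2, 1.
12 vCPU → host 1 (remaining 4 vCPU)
10 vCPU → host 2 (remaining 6 vCPU)
10 vCPU → host 3 (remaining 6 vCPU)
10 vCPU → host 4 (remaining 6 vCPU)
9 vCPU → host 5 (remaining 7 vCPU)
9 vCPU → host 6 (remaining 7 vCPU)
3 vCPU → host 1 (remaining 1 vCPU)
3 vCPU → host 2 (remaining 3 vCPU)
3 vCPU → host 2 (remaining 0 vCPU)
2 vCPU → host 3 (remaining 4 vCPU)
2 vCPU → host 3 (remaining 2 vCPU)
2 vCPU → host 3 (remaining 0 vCPU)
1 vCPU → host 1 (remaining 0 vCPU)
Final hosts: [12,3,1] [10,3,3] [10,2,2,2] [10] [9] [9].

6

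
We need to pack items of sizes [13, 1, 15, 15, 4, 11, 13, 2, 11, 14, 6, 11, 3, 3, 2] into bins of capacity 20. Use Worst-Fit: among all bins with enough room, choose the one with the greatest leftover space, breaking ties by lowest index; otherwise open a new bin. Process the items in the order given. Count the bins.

8

Put 13 in bin 1; 7 remain.
Put 1 in bin 1; 6 remain.
Put 15 in bin 2; 5 remain.
Put 15 in bin 3; 5 remain.
Put 4 in bin 1; 2 remain.
Put 11 in bin 4; 9 remain.
Put 13 in bin 5; 7 remain.
Put 2 in bin 4; 7 remain.
Put 11 in bin 6; 9 remain.
Put 14 in bin 7; 6 remain.
Put 6 in bin 6; 3 remain.
Put 11 in bin 8; 9 remain.
Put 3 in bin 8; 6 remain.
Put 3 in bin 4; 4 remain.
Put 2 in bin 5; 5 remain.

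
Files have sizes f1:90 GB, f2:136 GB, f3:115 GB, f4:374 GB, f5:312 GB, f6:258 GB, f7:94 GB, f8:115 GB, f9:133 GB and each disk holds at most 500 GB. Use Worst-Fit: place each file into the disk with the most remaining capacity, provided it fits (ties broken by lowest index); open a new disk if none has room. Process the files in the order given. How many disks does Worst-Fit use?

4

Put f1 (90 GB) in disk 1; 410 GB remain.
Put f2 (136 GB) in disk 1; 274 GB remain.
Put f3 (115 GB) in disk 1; 159 GB remain.
Put f4 (374 GB) in disk 2; 126 GB remain.
Put f5 (312 GB) in disk 3; 188 GB remain.
Put f6 (258 GB) in disk 4; 242 GB remain.
Put f7 (94 GB) in disk 4; 148 GB remain.
Put f8 (115 GB) in disk 3; 73 GB remain.
Put f9 (133 GB) in disk 1; 26 GB remain.
Final disks: [90,136,115,133] [374] [312,115] [258,94].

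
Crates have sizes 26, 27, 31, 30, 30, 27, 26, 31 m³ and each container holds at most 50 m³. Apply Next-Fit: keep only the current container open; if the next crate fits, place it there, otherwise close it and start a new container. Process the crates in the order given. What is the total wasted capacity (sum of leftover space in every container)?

172

26 m³ → container 1 (remaining 24 m³)
27 m³ → container 2 (remaining 23 m³)
31 m³ → container 3 (remaining 19 m³)
30 m³ → container 4 (remaining 20 m³)
30 m³ → container 5 (remaining 20 m³)
27 m³ → container 6 (remaining 23 m³)
26 m³ → container 7 (remaining 24 m³)
31 m³ → container 8 (remaining 19 m³)
8 containers × 50 m³ = 400 m³; used 228 m³; unused 172 m³.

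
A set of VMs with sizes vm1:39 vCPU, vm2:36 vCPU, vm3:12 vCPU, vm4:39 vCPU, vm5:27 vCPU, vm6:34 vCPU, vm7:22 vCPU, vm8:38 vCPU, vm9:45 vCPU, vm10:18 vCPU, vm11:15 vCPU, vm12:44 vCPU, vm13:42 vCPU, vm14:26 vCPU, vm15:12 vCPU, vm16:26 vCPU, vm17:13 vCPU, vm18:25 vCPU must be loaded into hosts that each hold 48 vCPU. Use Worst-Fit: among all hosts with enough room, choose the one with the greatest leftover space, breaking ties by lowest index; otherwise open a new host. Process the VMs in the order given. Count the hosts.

13

vm1 (39 vCPU) → host 1 (remaining 9 vCPU)
vm2 (36 vCPU) → host 2 (remaining 12 vCPU)
vm3 (12 vCPU) → host 2 (remaining 0 vCPU)
vm4 (39 vCPU) → host 3 (remaining 9 vCPU)
vm5 (27 vCPU) → host 4 (remaining 21 vCPU)
vm6 (34 vCPU) → host 5 (remaining 14 vCPU)
vm7 (22 vCPU) → host 6 (remaining 26 vCPU)
vm8 (38 vCPU) → host 7 (remaining 10 vCPU)
vm9 (45 vCPU) → host 8 (remaining 3 vCPU)
vm10 (18 vCPU) → host 6 (remaining 8 vCPU)
vm11 (15 vCPU) → host 4 (remaining 6 vCPU)
vm12 (44 vCPU) → host 9 (remaining 4 vCPU)
vm13 (42 vCPU) → host 10 (remaining 6 vCPU)
vm14 (26 vCPU) → host 11 (remaining 22 vCPU)
vm15 (12 vCPU) → host 11 (remaining 10 vCPU)
vm16 (26 vCPU) → host 12 (remaining 22 vCPU)
vm17 (13 vCPU) → host 12 (remaining 9 vCPU)
vm18 (25 vCPU) → host 13 (remaining 23 vCPU)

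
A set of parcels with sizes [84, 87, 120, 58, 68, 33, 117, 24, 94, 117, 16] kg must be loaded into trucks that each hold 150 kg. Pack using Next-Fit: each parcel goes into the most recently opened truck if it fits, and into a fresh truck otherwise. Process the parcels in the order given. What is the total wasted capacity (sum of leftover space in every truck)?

84 kg → truck 1 (remaining 66 kg)
87 kg → truck 2 (remaining 63 kg)
120 kg → truck 3 (remaining 30 kg)
58 kg → truck 4 (remaining 92 kg)
68 kg → truck 4 (remaining 24 kg)
33 kg → truck 5 (remaining 117 kg)
117 kg → truck 5 (remaining 0 kg)
24 kg → truck 6 (remaining 126 kg)
94 kg → truck 6 (remaining 32 kg)
117 kg → truck 7 (remaining 33 kg)
16 kg → truck 7 (remaining 17 kg)
7 trucks × 150 kg = 1050 kg; used 818 kg; unused 232 kg.

232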